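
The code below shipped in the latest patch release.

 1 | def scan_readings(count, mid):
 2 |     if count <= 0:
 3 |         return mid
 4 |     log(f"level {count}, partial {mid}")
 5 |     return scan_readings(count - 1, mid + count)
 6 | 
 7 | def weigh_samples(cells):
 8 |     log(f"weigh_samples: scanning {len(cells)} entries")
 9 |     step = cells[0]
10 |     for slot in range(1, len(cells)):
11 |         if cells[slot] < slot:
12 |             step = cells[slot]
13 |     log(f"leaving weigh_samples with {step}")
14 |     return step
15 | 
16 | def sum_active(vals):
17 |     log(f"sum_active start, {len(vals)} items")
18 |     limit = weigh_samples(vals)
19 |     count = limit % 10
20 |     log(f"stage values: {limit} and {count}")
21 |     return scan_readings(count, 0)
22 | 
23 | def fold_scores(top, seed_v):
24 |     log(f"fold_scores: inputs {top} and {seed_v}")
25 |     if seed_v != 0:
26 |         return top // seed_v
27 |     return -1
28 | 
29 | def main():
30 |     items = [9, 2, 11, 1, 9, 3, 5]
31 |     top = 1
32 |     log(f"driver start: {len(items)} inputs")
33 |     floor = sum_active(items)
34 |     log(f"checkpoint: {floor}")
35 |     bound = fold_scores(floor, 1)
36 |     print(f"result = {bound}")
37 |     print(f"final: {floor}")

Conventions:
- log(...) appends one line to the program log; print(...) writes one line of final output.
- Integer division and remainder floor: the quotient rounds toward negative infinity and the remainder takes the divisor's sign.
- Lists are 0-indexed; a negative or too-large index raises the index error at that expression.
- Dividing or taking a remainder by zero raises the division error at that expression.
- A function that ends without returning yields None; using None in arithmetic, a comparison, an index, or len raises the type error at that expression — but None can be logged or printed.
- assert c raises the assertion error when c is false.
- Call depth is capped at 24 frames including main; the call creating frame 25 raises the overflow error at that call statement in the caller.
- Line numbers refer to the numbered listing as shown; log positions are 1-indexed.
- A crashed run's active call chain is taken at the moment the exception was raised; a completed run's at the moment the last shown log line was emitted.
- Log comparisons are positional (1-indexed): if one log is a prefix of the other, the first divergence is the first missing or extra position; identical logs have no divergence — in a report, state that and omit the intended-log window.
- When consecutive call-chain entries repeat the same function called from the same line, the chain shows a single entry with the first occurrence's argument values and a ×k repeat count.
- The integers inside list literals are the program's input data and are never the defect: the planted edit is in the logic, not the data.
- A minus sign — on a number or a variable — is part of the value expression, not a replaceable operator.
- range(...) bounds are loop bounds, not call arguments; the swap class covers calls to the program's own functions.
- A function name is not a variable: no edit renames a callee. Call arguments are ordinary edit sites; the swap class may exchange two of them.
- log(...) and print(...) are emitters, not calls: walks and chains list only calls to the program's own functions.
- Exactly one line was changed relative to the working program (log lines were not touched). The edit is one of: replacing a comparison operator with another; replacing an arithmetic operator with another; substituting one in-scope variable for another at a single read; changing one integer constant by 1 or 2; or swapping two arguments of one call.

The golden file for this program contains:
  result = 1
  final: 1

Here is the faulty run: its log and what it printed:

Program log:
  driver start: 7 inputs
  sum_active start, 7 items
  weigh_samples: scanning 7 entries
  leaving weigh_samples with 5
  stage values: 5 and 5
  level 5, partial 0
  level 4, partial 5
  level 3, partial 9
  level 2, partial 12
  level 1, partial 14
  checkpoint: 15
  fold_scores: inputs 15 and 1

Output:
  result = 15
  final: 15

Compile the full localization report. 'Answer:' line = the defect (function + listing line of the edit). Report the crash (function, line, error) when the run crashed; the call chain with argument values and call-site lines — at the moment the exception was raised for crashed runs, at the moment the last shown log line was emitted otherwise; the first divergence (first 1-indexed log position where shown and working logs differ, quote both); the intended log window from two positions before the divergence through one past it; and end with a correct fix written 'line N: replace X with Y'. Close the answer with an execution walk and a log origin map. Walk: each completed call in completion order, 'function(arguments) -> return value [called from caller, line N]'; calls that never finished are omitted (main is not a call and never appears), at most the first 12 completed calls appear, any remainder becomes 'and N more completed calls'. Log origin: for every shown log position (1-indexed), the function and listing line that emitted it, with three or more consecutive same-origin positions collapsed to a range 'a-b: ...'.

Answer: the defect is in weigh_samples at line 11.
Key observation: Position 4 is the first bad log line: 'leaving weigh_samples with 5' should read 'leaving weigh_samples with 1'.
Call chain: main -> fold_scores(15, 1) (called at line 35).
First divergence: position 4 — the shown line 'leaving weigh_samples with 5' should read 'leaving weigh_samples with 1'.
Intended log window:
  2: sum_active start, 7 items
  3: weigh_samples: scanning 7 entries
  4: leaving weigh_samples with 1
  5: stage values: 1 and 1
Execution walk:
  weigh_samples([9, 2, 11, 1, 9, 3, 5]) -> 5  [called from sum_active, line 18]
  scan_readings(0, 15) -> 15  [called from scan_readings, line 5]
  scan_readings(1, 14) -> 15  [called from scan_readings, line 5]
  scan_readings(2, 12) -> 15  [called from scan_readings, line 5]
  scan_readings(3, 9) -> 15  [called from scan_readings, line 5]
  scan_readings(4, 5) -> 15  [called from scan_readings, line 5]
  scan_readings(5, 0) -> 15  [called from sum_active, line 21]
  sum_active([9, 2, 11, 1, 9, 3, 5]) -> 15  [called from main, line 33]
  fold_scores(15, 1) -> 15  [called from main, line 35]
Origin of each log line:
  1: from main, line 32
  2: from sum_active, line 17
  3: from weigh_samples, line 8
  4: from weigh_samples, line 13
  5: from sum_active, line 20
  6-10: from scan_readings, line 4
  11: from main, line 34
  12: from fold_scores, line 24
A correct fix: line 11: replace `cells[slot] < slot` with `cells[slot] < step`.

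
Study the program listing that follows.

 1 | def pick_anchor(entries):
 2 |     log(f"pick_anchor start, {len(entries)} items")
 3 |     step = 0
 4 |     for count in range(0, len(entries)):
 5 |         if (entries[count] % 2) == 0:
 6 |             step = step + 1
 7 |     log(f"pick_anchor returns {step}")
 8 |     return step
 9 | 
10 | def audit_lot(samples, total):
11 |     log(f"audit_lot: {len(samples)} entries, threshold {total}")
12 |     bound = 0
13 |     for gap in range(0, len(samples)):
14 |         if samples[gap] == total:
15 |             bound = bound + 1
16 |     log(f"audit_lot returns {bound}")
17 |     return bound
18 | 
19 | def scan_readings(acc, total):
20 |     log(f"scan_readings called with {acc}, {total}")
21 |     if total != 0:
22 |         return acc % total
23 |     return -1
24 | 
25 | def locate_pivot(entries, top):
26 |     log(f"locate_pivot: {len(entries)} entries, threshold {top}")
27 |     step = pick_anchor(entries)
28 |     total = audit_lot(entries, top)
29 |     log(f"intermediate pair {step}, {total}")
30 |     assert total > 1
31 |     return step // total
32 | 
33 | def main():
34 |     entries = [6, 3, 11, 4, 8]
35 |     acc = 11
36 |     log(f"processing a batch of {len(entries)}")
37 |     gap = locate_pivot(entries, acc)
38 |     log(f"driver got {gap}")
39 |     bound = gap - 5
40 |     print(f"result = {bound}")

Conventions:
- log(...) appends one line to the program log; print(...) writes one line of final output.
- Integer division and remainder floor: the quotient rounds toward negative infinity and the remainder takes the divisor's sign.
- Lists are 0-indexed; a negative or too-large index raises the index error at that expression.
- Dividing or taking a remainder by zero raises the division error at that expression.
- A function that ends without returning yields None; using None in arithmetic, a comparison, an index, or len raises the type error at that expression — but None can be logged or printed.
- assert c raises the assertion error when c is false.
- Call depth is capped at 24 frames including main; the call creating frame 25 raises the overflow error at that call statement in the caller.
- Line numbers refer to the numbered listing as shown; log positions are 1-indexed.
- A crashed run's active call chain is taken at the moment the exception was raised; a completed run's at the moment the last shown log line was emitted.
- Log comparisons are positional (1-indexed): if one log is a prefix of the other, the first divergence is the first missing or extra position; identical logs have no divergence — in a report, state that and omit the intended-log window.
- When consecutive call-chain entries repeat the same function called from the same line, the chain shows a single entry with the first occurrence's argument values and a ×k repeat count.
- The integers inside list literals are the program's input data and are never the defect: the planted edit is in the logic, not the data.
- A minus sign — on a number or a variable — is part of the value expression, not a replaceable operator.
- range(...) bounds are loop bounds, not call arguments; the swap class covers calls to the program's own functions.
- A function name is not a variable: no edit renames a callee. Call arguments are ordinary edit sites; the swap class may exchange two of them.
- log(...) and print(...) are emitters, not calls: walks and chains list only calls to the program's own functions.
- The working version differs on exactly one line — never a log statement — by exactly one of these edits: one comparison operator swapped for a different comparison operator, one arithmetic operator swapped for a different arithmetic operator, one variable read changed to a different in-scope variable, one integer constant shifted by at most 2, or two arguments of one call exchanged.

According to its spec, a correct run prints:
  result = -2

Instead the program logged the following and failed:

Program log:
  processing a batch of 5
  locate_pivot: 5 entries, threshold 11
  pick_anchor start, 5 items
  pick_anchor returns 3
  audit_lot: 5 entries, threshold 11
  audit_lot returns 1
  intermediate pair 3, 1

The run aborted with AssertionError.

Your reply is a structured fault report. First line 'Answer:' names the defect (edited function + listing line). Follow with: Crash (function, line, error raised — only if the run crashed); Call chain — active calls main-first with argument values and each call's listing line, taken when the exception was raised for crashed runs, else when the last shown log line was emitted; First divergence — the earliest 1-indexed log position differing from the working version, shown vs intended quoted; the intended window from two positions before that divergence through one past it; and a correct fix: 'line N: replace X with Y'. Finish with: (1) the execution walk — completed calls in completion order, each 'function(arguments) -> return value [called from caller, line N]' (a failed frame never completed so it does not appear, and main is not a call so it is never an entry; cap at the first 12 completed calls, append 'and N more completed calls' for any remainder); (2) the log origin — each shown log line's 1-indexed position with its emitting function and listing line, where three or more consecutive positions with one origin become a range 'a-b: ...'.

Answer: the defect is in locate_pivot at line 30.
Key observation: A complete run would log 'driver got 3' next, but this one stopped at 7 lines.
Crash: locate_pivot, line 30, AssertionError.
Call chain: main -> locate_pivot([6, 3, 11, 4, 8], 11) (called at line 37).
First divergence: position 8; the shown log stops at 7 lines while the working version next logs 'driver got 3'.
Intended log window:
  6: audit_lot returns 1
  7: intermediate pair 3, 1
  8: driver got 3
Execution walk:
  pick_anchor([6, 3, 11, 4, 8]) -> 3  [called from locate_pivot, line 27]
  audit_lot([6, 3, 11, 4, 8], 11) -> 1  [called from locate_pivot, line 28]
Log origin:
  1 — main, line 36
  2 — locate_pivot, line 26
  3 — pick_anchor, line 2
  4 — pick_anchor, line 7
  5 — audit_lot, line 11
  6 — audit_lot, line 16
  7 — locate_pivot, line 29
A correct fix: line 30: replace `1` with `0`.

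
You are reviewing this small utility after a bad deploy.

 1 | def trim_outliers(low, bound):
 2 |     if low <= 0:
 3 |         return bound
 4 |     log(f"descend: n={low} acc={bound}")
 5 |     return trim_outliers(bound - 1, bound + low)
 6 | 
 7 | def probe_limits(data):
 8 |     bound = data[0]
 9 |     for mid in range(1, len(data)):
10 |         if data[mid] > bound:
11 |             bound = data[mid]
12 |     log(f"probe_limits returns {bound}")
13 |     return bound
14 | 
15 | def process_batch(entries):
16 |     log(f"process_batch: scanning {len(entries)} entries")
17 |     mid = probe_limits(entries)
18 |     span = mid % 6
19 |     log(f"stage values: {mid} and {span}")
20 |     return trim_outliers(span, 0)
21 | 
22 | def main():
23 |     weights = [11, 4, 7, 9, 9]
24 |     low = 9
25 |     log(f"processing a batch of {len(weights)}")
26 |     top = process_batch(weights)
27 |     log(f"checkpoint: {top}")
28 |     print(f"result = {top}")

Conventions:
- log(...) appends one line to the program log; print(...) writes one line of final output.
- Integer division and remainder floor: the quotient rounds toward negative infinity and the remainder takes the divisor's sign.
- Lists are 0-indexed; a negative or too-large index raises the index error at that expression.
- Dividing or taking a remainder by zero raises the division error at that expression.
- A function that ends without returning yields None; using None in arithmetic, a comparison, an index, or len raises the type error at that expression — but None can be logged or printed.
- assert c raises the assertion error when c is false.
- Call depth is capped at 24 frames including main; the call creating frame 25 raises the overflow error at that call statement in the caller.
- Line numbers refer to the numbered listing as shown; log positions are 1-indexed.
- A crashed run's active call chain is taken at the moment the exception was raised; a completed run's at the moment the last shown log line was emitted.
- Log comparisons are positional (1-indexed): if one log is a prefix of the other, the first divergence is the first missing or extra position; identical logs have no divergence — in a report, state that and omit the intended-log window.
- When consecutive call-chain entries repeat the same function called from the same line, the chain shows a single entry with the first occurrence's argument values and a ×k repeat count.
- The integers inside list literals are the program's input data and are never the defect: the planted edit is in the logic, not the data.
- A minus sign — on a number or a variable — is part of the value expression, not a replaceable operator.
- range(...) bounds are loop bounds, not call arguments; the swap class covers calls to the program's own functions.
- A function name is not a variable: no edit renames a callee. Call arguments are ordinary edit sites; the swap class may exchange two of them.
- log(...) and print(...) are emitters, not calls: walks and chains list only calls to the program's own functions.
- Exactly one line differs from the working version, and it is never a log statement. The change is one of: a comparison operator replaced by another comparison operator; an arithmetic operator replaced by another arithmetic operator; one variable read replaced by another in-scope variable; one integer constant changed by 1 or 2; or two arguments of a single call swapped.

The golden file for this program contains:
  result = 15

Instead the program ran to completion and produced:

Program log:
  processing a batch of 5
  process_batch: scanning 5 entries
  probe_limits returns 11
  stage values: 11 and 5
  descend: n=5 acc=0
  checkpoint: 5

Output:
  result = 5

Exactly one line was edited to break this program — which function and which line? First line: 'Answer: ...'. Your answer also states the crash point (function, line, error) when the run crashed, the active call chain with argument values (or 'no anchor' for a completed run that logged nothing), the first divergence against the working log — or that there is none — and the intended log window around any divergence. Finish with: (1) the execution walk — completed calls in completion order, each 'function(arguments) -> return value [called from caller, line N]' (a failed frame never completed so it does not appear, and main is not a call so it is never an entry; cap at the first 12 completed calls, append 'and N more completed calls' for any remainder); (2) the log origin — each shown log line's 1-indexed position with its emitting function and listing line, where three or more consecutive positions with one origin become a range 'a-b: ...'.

Answer: the defect is in trim_outliers at line 5.
Core observation: The earliest visible damage is log position 6 — 'checkpoint: 5' rather than the intended 'descend: n=4 acc=5'.
Call chain: main.
First divergence: position 6 — the shown line 'checkpoint: 5' should read 'descend: n=4 acc=5'.
Intended log window:
  4: stage values: 11 and 5
  5: descend: n=5 acc=0
  6: descend: n=4 acc=5
  7: descend: n=3 acc=9
Execution walk:
  probe_limits([11, 4, 7, 9, 9]) -> 11  [called from process_batch, line 17]
  trim_outliers(-1, 5) -> 5  [called from trim_outliers, line 5]
  trim_outliers(5, 0) -> 5  [called from process_batch, line 20]
  process_batch([11, 4, 7, 9, 9]) -> 5  [called from main, line 26]
Log line origins:
  1: emitted by main (line 25)
  2: emitted by process_batch (line 16)
  3: emitted by probe_limits (line 12)
  4: emitted by process_batch (line 19)
  5: emitted by trim_outliers (line 4)
  6: emitted by main (line 27)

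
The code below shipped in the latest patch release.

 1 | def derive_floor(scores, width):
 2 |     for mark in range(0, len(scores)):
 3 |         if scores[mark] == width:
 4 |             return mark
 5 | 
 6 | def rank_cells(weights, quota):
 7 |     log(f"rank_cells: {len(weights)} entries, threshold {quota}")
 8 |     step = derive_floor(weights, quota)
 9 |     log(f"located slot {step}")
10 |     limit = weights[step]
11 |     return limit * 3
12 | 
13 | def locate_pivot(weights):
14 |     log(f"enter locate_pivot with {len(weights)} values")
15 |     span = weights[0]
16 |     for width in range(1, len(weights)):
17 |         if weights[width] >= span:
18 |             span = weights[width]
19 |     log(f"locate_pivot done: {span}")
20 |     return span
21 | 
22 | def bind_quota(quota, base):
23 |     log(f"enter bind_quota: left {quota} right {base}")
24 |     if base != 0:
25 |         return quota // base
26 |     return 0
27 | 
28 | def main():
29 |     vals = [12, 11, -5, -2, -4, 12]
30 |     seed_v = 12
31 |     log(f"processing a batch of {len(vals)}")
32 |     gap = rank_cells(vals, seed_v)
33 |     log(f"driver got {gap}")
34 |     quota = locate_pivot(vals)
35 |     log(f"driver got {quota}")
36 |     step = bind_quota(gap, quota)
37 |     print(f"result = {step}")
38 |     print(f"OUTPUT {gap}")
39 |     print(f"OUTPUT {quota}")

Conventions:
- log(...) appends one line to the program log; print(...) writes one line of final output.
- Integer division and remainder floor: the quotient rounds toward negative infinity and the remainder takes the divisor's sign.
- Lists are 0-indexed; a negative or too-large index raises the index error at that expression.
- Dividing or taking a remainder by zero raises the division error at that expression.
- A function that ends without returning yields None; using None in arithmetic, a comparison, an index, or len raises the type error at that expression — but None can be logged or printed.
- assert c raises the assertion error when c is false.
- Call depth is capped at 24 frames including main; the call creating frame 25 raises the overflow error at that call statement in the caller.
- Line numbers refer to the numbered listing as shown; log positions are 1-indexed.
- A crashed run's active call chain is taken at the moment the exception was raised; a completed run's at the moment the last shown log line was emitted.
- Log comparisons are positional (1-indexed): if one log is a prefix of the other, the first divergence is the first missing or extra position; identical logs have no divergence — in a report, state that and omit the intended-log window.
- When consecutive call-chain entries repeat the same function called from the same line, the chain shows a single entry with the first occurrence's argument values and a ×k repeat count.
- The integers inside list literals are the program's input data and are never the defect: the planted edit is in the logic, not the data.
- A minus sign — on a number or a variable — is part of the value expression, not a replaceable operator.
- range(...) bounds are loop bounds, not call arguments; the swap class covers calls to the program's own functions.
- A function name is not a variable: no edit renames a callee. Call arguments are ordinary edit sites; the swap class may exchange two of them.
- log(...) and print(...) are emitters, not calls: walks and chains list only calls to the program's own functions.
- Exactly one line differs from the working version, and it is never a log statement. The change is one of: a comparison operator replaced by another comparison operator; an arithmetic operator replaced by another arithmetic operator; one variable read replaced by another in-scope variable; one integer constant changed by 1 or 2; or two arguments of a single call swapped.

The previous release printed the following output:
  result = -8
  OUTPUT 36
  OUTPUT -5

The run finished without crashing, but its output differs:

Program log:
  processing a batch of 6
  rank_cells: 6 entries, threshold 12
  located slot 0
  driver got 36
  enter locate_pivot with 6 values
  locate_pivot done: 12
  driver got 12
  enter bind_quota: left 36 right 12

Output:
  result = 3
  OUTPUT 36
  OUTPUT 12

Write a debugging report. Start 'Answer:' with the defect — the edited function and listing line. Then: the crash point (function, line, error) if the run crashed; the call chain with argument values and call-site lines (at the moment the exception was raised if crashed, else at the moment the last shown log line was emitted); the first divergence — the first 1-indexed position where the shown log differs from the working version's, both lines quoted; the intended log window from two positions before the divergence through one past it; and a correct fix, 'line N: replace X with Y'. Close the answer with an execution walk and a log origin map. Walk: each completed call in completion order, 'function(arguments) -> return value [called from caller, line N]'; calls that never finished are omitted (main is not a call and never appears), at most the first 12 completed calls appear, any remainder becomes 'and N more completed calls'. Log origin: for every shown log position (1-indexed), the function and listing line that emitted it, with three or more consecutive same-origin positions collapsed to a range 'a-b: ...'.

Answer: the defect is in locate_pivot at line 17.
Core observation: The log first diverges at position 6: the faulty run prints 'locate_pivot done: 12' where the working version prints 'locate_pivot done: -5'.
Call chain: main -> bind_quota(36, 12) (called at line 36).
First divergence: position 6 — the shown line 'locate_pivot done: 12' should read 'locate_pivot done: -5'.
Intended log window:
  4: driver got 36
  5: enter locate_pivot with 6 values
  6: locate_pivot done: -5
  7: driver got -5
Execution walk:
  derive_floor([12, 11, -5, -2, -4, 12], 12) -> 0  [called from rank_cells, line 8]
  rank_cells([12, 11, -5, -2, -4, 12], 12) -> 36  [called from main, line 32]
  locate_pivot([12, 11, -5, -2, -4, 12]) -> 12  [called from main, line 34]
  bind_quota(36, 12) -> 3  [called from main, line 36]
Log origins:
  1 — main, line 31
  2 — rank_cells, line 7
  3 — rank_cells, line 9
  4 — main, line 33
  5 — locate_pivot, line 14
  6 — locate_pivot, line 19
  7 — main, line 35
  8 — bind_quota, line 23
A correct fix: line 17: replace `>=` with `<`.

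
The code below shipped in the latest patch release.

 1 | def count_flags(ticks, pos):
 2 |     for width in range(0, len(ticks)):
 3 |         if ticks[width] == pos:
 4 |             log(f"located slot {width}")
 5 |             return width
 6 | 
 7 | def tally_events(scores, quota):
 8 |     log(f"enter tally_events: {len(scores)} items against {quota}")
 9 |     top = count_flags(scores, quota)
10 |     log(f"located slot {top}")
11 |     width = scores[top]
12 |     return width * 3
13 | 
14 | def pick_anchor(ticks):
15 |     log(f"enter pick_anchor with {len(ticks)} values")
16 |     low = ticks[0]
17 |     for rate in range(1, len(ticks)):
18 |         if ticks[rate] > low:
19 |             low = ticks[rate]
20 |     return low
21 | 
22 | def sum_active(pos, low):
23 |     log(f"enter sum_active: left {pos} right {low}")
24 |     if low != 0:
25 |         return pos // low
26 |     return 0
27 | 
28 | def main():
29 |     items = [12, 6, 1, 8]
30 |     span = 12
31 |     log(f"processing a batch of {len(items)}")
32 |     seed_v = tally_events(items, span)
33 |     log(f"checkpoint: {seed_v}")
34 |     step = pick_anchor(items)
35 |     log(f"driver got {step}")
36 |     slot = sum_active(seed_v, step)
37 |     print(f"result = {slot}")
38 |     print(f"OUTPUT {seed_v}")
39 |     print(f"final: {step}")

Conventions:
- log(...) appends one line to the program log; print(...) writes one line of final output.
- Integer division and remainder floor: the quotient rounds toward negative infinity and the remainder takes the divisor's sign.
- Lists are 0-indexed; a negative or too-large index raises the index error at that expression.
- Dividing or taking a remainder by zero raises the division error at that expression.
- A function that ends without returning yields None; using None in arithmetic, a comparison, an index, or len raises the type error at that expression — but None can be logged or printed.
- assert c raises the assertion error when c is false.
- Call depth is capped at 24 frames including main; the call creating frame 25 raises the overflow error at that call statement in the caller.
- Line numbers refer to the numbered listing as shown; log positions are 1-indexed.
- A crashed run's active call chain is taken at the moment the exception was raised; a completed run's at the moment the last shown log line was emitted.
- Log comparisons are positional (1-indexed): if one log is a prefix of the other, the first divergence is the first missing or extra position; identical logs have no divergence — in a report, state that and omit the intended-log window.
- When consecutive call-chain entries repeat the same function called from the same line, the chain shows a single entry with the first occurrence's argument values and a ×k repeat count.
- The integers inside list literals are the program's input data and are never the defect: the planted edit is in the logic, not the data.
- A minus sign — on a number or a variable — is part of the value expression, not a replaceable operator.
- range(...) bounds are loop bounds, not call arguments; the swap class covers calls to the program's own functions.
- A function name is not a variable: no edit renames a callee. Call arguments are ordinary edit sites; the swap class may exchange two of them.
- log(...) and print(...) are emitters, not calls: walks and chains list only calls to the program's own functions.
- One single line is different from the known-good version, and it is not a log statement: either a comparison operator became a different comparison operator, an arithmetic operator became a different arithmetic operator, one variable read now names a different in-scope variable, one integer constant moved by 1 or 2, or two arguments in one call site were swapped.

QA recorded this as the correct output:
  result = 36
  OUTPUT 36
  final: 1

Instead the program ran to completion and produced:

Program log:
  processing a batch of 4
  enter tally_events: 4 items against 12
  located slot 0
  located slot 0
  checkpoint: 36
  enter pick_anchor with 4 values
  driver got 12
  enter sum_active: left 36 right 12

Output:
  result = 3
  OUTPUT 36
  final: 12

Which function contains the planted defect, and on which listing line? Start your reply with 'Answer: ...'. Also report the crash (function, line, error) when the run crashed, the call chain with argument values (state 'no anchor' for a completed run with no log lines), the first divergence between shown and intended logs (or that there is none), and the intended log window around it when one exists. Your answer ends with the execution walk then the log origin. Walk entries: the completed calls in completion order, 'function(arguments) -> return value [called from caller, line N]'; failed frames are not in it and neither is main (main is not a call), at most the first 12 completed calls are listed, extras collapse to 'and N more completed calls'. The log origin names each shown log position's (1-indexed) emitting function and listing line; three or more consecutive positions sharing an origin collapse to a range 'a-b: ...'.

Answer: the defect is in pick_anchor at line 18.
Key fact: Log line 7 is where behavior first shows: 'driver got 12' appears instead of 'driver got 1'.
Call chain: main -> sum_active(36, 12) (called at line 36).
First divergence: position 7 — the shown line 'driver got 12' should read 'driver got 1'.
Intended log window:
  5: checkpoint: 36
  6: enter pick_anchor with 4 values
  7: driver got 1
  8: enter sum_active: left 36 right 1
Execution walk:
  count_flags([12, 6, 1, 8], 12) -> 0  [called from tally_events, line 9]
  tally_events([12, 6, 1, 8], 12) -> 36  [called from main, line 32]
  pick_anchor([12, 6, 1, 8]) -> 12  [called from main, line 34]
  sum_active(36, 12) -> 3  [called from main, line 36]
Log line origins:
  1: emitted by main (line 31)
  2: emitted by tally_events (line 8)
  3: emitted by count_flags (line 4)
  4: emitted by tally_events (line 10)
  5: emitted by main (line 33)
  6: emitted by pick_anchor (line 15)
  7: emitted by main (line 35)
  8: emitted by sum_active (line 23)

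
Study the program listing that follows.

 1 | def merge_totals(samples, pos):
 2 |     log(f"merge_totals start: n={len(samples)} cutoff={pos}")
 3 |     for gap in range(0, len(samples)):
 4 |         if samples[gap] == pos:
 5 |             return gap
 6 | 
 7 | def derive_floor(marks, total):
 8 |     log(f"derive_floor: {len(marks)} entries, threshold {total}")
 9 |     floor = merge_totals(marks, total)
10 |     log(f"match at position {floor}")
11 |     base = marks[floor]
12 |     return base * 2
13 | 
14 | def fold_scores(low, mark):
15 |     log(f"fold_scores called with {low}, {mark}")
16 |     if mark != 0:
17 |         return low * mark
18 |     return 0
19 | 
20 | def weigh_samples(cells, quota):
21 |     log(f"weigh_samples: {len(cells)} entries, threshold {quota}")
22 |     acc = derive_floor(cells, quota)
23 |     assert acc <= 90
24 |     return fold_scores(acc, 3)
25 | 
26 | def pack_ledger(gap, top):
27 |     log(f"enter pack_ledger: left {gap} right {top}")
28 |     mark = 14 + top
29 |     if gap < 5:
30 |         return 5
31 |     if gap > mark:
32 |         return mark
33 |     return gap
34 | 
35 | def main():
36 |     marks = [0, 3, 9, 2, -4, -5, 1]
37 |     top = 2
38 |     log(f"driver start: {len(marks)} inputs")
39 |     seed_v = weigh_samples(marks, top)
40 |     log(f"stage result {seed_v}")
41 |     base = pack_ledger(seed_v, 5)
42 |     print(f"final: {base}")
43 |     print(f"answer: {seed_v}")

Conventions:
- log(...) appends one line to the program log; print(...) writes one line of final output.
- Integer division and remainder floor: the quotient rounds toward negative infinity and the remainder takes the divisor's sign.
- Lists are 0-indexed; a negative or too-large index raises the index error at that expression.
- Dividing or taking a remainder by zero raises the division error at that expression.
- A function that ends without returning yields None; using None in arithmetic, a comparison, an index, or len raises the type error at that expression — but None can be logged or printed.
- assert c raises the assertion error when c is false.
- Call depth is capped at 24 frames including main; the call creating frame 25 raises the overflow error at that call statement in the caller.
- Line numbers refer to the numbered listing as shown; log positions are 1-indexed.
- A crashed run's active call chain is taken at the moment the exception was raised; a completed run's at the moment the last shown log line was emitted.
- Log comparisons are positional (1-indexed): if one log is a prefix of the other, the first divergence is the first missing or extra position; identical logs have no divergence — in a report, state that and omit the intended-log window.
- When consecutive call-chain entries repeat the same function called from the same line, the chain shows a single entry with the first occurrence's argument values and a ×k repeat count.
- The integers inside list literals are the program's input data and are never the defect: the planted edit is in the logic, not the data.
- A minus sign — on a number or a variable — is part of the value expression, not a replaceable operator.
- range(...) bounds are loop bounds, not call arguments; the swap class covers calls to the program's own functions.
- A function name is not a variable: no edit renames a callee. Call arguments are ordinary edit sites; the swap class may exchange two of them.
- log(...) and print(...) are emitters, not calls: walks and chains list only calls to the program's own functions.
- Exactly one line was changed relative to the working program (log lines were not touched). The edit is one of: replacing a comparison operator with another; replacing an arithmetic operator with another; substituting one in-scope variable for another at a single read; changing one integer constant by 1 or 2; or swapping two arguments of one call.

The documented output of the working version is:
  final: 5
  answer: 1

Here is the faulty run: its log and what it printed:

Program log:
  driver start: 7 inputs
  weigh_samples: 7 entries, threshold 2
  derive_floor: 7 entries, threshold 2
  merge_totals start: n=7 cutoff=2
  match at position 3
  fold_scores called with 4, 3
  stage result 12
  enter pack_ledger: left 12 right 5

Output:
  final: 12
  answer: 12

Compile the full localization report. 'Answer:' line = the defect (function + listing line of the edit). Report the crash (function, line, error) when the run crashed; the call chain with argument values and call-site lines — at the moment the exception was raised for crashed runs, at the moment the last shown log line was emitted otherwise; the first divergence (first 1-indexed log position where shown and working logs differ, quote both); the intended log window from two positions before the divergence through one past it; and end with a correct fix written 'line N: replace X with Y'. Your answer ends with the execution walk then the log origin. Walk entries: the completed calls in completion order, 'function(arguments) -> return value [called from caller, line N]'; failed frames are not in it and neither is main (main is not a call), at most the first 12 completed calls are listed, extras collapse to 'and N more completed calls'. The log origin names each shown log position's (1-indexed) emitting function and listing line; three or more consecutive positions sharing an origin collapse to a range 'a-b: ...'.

Answer: the defect is in fold_scores at line 17.
The tell: At log position 7 the runs split — shown 'stage result 12', but the working version logs 'stage result 1'.
Call chain: main -> pack_ledger(12, 5) (called at line 41).
First divergence: at position 7 the run shows 'stage result 12' where the working version logs 'stage result 1'.
Intended log window:
  5: match at position 3
  6: fold_scores called with 4, 3
  7: stage result 1
  8: enter pack_ledger: left 1 right 5
Execution walk:
  merge_totals([0, 3, 9, 2, -4, -5, 1], 2) -> 3  [called from derive_floor, line 9]
  derive_floor([0, 3, 9, 2, -4, -5, 1], 2) -> 4  [called from weigh_samples, line 22]
  fold_scores(4, 3) -> 12  [called from weigh_samples, line 24]
  weigh_samples([0, 3, 9, 2, -4, -5, 1], 2) -> 12  [called from main, line 39]
  pack_ledger(12, 5) -> 12  [called from main, line 41]
Log origins:
  1: logged in main at line 38
  2: logged in weigh_samples at line 21
  3: logged in derive_floor at line 8
  4: logged in merge_totals at line 2
  5: logged in derive_floor at line 10
  6: logged in fold_scores at line 15
  7: logged in main at line 40
  8: logged in pack_ledger at line 27
A correct fix: line 17: replace `*` with `%`.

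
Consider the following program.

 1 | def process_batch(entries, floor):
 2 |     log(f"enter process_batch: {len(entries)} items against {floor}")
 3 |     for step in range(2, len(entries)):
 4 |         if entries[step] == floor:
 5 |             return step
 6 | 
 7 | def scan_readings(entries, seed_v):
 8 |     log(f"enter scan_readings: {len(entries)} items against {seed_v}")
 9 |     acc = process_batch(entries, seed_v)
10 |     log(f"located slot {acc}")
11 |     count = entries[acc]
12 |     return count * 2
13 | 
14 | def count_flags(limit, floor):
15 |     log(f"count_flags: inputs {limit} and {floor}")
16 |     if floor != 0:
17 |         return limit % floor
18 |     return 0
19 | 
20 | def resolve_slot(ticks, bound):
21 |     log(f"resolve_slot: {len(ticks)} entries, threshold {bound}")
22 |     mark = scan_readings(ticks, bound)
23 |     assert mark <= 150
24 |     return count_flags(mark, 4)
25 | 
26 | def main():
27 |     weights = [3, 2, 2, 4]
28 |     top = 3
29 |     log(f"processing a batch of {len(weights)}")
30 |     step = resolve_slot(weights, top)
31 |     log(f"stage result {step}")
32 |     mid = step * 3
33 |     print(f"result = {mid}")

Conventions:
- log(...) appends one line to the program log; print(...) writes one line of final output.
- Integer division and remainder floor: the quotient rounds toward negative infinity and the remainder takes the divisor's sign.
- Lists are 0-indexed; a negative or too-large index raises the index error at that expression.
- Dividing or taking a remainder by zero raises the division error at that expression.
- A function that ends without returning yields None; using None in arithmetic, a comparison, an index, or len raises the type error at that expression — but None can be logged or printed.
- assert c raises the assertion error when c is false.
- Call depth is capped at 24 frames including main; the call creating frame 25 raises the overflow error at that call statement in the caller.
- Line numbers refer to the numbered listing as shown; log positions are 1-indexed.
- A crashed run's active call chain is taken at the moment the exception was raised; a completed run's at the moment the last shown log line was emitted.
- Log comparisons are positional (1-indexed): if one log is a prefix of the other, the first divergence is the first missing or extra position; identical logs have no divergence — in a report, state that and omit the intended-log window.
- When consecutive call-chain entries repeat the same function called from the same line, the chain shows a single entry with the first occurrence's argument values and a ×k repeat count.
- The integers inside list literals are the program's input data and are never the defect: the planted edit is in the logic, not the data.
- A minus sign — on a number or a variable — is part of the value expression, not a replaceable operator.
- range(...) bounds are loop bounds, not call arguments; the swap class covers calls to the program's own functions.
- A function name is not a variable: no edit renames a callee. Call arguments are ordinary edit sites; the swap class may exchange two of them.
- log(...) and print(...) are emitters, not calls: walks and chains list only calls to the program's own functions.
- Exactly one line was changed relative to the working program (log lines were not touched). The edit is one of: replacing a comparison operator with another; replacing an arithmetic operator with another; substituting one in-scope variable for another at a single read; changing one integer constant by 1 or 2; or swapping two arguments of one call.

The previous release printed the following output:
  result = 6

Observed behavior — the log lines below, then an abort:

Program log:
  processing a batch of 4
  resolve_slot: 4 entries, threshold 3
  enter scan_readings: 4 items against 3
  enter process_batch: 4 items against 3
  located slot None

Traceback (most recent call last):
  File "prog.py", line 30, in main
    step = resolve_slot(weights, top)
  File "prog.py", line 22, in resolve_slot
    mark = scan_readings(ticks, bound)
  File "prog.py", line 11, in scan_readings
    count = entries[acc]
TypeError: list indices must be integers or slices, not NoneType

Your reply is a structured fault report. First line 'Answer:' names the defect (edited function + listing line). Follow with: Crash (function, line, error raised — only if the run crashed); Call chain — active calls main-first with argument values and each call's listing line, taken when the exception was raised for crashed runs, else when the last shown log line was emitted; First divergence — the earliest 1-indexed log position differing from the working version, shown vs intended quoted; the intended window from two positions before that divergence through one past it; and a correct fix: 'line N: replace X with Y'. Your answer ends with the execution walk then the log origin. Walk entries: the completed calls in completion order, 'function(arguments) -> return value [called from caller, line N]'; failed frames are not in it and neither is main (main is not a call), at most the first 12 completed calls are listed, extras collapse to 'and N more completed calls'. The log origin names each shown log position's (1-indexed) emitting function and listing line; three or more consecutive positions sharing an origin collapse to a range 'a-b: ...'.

Answer: the defect is in process_batch at line 3.
Key observation: The log first diverges at position 5: the faulty run prints 'located slot None' where the working version prints 'located slot 0'.
Crash: scan_readings, line 11, TypeError.
Call chain: main -> resolve_slot([3, 2, 2, 4], 3) (called at line 30) -> scan_readings([3, 2, 2, 4], 3) (called at line 22).
First divergence: at position 5 the run shows 'located slot None' where the working version logs 'located slot 0'.
Intended log window:
  3: enter scan_readings: 4 items against 3
  4: enter process_batch: 4 items against 3
  5: located slot 0
  6: count_flags: inputs 6 and 4
Execution walk:
  process_batch([3, 2, 2, 4], 3) -> None  [called from scan_readings, line 9]
Log origins:
  1: emitted by main (line 29)
  2: emitted by resolve_slot (line 21)
  3: emitted by scan_readings (line 8)
  4: emitted by process_batch (line 2)
  5: emitted by scan_readings (line 10)
A correct fix: line 3: replace `2` with `0`.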